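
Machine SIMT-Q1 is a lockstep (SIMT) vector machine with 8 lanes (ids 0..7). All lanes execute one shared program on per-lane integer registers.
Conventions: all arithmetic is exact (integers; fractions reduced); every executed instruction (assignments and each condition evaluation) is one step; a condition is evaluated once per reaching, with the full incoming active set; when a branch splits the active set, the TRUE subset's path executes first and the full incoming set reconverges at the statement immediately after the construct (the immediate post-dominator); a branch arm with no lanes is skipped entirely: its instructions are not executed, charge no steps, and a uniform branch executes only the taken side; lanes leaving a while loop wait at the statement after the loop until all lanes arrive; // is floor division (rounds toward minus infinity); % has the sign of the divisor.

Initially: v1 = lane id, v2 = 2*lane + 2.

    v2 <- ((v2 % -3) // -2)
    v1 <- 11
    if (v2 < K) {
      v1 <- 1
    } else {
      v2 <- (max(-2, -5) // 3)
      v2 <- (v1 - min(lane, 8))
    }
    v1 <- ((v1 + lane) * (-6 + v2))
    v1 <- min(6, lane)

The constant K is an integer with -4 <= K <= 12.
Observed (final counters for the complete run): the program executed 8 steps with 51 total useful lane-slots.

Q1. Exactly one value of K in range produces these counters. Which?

Answer: K = 1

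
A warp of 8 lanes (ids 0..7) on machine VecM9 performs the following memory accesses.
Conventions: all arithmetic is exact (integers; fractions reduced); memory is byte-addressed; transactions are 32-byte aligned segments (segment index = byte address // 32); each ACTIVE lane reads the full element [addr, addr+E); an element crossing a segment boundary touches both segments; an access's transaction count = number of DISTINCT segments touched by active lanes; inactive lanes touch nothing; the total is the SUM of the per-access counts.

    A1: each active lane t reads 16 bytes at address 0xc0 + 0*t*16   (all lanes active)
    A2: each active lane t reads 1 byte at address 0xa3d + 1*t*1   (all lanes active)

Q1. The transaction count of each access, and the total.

A1: 1 transaction
A2: 2 transactions

Answer: 1,2; total 3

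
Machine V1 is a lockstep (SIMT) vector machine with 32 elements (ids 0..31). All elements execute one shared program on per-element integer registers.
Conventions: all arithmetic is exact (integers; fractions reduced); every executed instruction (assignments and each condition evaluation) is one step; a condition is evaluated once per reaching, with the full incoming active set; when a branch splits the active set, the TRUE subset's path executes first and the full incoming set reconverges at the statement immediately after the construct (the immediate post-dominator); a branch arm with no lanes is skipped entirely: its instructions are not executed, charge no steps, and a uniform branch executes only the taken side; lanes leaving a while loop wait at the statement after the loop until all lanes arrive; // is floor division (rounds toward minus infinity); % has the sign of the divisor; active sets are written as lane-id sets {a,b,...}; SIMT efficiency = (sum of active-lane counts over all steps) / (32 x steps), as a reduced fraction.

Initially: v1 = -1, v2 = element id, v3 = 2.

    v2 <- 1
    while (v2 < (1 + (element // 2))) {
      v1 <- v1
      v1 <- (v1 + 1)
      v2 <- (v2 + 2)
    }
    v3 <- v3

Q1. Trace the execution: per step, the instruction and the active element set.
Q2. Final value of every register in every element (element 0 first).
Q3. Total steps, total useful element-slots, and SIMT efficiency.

step 0: v2 <- 1                      {0,1,2,3,4,5,6,7,8,9,10,11,12,13,14,15,16,17,18,19,20,21,22,23,24,25,26,27,28,29,30,31}
step 1: eval (v2 < (1 + (element // 2))) {0,1,2,3,4,5,6,7,8,9,10,11,12,13,14,15,16,17,18,19,20,21,22,23,24,25,26,27,28,29,30,31}
step 2: v1 <- v1                     {2,3,4,5,6,7,8,9,10,11,12,13,14,15,16,17,18,19,20,21,22,23,24,25,26,27,28,29,30,31}
step 3: v1 <- (v1 + 1)               {2,3,4,5,6,7,8,9,10,11,12,13,14,15,16,17,18,19,20,21,22,23,24,25,26,27,28,29,30,31}
step 4: v2 <- (v2 + 2)               {2,3,4,5,6,7,8,9,10,11,12,13,14,15,16,17,18,19,20,21,22,23,24,25,26,27,28,29,30,31}
step 5: eval (v2 < (1 + (element // 2))) {2,3,4,5,6,7,8,9,10,11,12,13,14,15,16,17,18,19,20,21,22,23,24,25,26,27,28,29,30,31}
step 6: v1 <- v1                     {6,7,8,9,10,11,12,13,14,15,16,17,18,19,20,21,22,23,24,25,26,27,28,29,30,31}
step 7: v1 <- (v1 + 1)               {6,7,8,9,10,11,12,13,14,15,16,17,18,19,20,21,22,23,24,25,26,27,28,29,30,31}
step 8: v2 <- (v2 + 2)               {6,7,8,9,10,11,12,13,14,15,16,17,18,19,20,21,22,23,24,25,26,27,28,29,30,31}
step 9: eval (v2 < (1 + (element // 2))) {6,7,8,9,10,11,12,13,14,15,16,17,18,19,20,21,22,23,24,25,26,27,28,29,30,31}
step 10: v1 <- v1                     {10,11,12,13,14,15,16,17,18,19,20,21,22,23,24,25,26,27,28,29,30,31}
step 11: v1 <- (v1 + 1)               {10,11,12,13,14,15,16,17,18,19,20,21,22,23,24,25,26,27,28,29,30,31}
step 12: v2 <- (v2 + 2)               {10,11,12,13,14,15,16,17,18,19,20,21,22,23,24,25,26,27,28,29,30,31}
step 13: eval (v2 < (1 + (element // 2))) {10,11,12,13,14,15,16,17,18,19,20,21,22,23,24,25,26,27,28,29,30,31}
step 14: v1 <- v1                     {14,15,16,17,18,19,20,21,22,23,24,25,26,27,28,29,30,31}
step 15: v1 <- (v1 + 1)               {14,15,16,17,18,19,20,21,22,23,24,25,26,27,28,29,30,31}
step 16: v2 <- (v2 + 2)               {14,15,16,17,18,19,20,21,22,23,24,25,26,27,28,29,30,31}
step 17: eval (v2 < (1 + (element // 2))) {14,15,16,17,18,19,20,21,22,23,24,25,26,27,28,29,30,31}
step 18: v1 <- v1                     {18,19,20,21,22,23,24,25,26,27,28,29,30,31}
step 19: v1 <- (v1 + 1)               {18,19,20,21,22,23,24,25,26,27,28,29,30,31}
step 20: v2 <- (v2 + 2)               {18,19,20,21,22,23,24,25,26,27,28,29,30,31}
step 21: eval (v2 < (1 + (element // 2))) {18,19,20,21,22,23,24,25,26,27,28,29,30,31}
step 22: v1 <- v1                     {22,23,24,25,26,27,28,29,30,31}
step 23: v1 <- (v1 + 1)               {22,23,24,25,26,27,28,29,30,31}
step 24: v2 <- (v2 + 2)               {22,23,24,25,26,27,28,29,30,31}
step 25: eval (v2 < (1 + (element // 2))) {22,23,24,25,26,27,28,29,30,31}
step 26: v1 <- v1                     {26,27,28,29,30,31}
step 27: v1 <- (v1 + 1)               {26,27,28,29,30,31}
step 28: v2 <- (v2 + 2)               {26,27,28,29,30,31}
step 29: eval (v2 < (1 + (element // 2))) {26,27,28,29,30,31}
step 30: v1 <- v1                     {30,31}
step 31: v1 <- (v1 + 1)               {30,31}
step 32: v2 <- (v2 + 2)               {30,31}
step 33: eval (v2 < (1 + (element // 2))) {30,31}
step 34: v3 <- v3                     {0,1,2,3,4,5,6,7,8,9,10,11,12,13,14,15,16,17,18,19,20,21,22,23,24,25,26,27,28,29,30,31}

Answer: 35 steps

v1: -1,-1,0,0,0,0,1,1,1,1,2,2,2,2,3,3,3,3,4,4,4,4,5,5,5,5,6,6,6,6,7,7
v2: 1,1,3,3,3,3,5,5,5,5,7,7,7,7,9,9,9,9,11,11,11,11,13,13,13,13,15,15,15,15,17,17
v3: 2,2,2,2,2,2,2,2,2,2,2,2,2,2,2,2,2,2,2,2,2,2,2,2,2,2,2,2,2,2,2,2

steps = 35; useful = 608; efficiency = 608/1120 = 19/35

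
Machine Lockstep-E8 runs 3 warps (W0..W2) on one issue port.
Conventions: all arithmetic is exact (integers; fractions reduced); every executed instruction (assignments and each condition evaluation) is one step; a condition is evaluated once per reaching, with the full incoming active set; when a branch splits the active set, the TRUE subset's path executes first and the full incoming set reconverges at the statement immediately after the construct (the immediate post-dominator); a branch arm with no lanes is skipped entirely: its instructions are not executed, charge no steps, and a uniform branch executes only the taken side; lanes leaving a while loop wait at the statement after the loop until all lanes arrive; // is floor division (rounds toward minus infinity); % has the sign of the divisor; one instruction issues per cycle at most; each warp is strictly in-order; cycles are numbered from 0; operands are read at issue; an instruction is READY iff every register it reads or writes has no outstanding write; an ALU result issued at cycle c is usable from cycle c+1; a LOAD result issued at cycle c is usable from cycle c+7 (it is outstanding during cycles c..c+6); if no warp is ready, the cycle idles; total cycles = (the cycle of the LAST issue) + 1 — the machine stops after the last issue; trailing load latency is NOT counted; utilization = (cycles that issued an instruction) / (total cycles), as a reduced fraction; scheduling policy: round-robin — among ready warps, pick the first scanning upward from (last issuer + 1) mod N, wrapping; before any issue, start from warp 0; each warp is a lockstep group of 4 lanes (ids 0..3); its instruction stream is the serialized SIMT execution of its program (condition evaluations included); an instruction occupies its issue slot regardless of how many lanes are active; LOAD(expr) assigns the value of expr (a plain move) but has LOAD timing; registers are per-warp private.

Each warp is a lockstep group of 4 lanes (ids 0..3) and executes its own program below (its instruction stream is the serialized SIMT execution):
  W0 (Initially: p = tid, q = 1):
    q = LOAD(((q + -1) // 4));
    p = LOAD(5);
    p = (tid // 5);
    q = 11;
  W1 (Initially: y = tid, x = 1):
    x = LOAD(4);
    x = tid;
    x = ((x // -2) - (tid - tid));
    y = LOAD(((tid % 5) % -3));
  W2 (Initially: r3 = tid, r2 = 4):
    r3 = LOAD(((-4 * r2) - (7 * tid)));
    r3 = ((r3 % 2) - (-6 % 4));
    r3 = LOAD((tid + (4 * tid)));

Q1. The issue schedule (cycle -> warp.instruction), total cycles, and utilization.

cycle 0: W0.I0
cycle 1: W1.I0
cycle 2: W2.I0
cycle 3: W0.I1
cycle 4: idle
cycle 5: idle
cycle 6: idle
cycle 7: idle
cycle 8: W1.I1
cycle 9: W2.I1
cycle 10: W0.I2
cycle 11: W1.I2
cycle 12: W2.I2
cycle 13: W0.I3
cycle 14: W1.I3

Answer: 15 cycles, utilization 11/15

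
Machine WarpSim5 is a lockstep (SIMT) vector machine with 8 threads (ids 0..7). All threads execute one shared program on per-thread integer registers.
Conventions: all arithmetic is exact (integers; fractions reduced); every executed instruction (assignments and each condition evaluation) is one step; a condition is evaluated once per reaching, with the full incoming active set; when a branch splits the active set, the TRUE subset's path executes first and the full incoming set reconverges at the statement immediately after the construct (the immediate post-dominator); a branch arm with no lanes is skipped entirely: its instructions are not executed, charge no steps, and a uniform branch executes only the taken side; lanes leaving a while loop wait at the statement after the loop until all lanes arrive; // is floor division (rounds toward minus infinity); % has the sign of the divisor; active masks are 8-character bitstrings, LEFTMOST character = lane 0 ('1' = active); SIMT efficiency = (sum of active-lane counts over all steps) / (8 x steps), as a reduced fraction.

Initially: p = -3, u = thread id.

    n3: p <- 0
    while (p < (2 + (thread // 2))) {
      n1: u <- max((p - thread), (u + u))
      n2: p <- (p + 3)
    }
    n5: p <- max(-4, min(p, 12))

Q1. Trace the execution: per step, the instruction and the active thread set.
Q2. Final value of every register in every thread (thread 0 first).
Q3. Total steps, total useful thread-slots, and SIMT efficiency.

step 0: p <- 0                       11111111
step 1: eval (p < (2 + (thread // 2))) 11111111
step 2: u <- max((p - thread), (u + u)) 11111111
step 3: p <- (p + 3)                 11111111
step 4: eval (p < (2 + (thread // 2))) 11111111
step 5: u <- max((p - thread), (u + u)) 00001111
step 6: p <- (p + 3)                 00001111
step 7: eval (p < (2 + (thread // 2))) 00001111
step 8: p <- max(-4, min(p, 12))     11111111

Answer: 9 steps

p: 3,3,3,3,6,6,6,6
u: 0,2,4,6,16,20,24,28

steps = 9; useful = 60; efficiency = 60/72 = 5/6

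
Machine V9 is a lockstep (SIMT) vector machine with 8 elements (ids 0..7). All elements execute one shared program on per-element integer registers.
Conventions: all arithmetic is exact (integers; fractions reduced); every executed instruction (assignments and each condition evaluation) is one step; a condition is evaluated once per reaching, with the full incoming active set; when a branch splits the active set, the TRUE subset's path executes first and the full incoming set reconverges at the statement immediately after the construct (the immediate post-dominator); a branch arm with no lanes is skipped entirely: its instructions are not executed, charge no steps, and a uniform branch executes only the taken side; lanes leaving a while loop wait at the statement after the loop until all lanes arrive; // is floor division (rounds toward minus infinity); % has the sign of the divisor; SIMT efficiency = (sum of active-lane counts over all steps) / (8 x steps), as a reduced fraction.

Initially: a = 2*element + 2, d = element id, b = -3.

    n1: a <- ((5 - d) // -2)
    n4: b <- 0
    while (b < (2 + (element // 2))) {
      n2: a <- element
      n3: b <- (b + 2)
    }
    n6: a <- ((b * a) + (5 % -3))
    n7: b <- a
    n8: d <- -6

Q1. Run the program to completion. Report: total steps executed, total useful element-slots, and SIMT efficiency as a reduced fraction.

Answer: 15 steps, 96 useful, 4/5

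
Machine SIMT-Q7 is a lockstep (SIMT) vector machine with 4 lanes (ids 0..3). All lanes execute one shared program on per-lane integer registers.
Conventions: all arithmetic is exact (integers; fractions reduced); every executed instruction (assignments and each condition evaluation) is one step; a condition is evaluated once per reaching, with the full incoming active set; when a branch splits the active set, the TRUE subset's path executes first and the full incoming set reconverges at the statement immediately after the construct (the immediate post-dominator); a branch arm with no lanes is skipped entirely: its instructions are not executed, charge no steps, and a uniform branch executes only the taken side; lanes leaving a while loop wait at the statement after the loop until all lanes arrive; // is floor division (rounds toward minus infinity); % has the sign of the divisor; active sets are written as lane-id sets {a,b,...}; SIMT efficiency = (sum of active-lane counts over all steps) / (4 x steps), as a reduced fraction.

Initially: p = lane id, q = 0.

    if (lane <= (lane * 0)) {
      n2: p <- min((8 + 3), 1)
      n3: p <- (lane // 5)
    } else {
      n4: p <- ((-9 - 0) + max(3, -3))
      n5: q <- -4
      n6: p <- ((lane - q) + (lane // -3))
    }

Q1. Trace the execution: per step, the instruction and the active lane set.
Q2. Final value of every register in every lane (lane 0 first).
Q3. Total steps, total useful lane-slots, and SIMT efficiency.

step 0: eval (lane <= (lane * 0))    {0,1,2,3}
step 1: p <- min((8 + 3), 1)         {0}
step 2: p <- (lane // 5)             {0}
step 3: p <- ((-9 - 0) + max(3, -3)) {1,2,3}
step 4: q <- -4                      {1,2,3}
step 5: p <- ((lane - q) + (lane // -3)) {1,2,3}

Answer: 6 steps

p: 0,4,5,6
q: 0,-4,-4,-4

steps = 6; useful = 15; efficiency = 15/24 = 5/8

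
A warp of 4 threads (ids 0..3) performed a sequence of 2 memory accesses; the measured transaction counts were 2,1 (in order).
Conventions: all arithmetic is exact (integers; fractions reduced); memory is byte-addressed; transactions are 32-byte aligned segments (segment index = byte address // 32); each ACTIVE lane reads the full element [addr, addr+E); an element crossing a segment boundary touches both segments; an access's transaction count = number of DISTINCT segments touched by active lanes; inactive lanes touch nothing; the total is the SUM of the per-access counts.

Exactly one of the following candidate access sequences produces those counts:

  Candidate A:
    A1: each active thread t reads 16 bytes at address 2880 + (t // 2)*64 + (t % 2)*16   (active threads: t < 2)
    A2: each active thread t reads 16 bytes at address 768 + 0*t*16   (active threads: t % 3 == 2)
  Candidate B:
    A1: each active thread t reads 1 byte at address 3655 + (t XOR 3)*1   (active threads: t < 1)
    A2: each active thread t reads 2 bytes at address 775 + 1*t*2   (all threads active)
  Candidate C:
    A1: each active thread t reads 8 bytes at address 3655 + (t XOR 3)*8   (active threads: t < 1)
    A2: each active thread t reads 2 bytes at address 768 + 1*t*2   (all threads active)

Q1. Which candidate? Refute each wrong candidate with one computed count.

A: A1 gives 1 transaction, not 2
B: A1 gives 1 transaction, not 2
C: all counts match (2,1)

Answer: C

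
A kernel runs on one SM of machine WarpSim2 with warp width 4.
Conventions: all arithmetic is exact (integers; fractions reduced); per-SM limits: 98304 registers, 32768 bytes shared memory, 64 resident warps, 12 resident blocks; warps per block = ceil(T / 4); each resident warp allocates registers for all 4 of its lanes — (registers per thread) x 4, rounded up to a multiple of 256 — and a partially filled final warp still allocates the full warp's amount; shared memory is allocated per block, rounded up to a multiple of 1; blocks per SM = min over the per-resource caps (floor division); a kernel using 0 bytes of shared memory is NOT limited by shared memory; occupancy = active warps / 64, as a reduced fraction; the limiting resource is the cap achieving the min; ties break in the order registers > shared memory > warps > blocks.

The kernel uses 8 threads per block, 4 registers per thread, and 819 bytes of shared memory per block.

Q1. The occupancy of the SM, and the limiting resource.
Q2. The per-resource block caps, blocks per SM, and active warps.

Answer: occupancy 3/8, limited by blocks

registers: 192 blocks
shared memory: 40 blocks
warps: 32 blocks
blocks: 12 blocks

Answer: 12 blocks, 24 active warps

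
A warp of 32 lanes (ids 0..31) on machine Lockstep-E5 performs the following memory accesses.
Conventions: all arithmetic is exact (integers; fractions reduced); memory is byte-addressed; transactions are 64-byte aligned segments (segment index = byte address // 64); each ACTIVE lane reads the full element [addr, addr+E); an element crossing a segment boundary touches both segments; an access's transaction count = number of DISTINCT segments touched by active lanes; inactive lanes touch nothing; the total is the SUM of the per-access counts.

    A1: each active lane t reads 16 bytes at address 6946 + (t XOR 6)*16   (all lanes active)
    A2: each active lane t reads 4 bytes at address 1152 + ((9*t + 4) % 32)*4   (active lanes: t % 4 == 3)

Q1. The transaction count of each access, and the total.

A1: 9 transactions
A2: 2 transactions

Answer: 9,2; total 11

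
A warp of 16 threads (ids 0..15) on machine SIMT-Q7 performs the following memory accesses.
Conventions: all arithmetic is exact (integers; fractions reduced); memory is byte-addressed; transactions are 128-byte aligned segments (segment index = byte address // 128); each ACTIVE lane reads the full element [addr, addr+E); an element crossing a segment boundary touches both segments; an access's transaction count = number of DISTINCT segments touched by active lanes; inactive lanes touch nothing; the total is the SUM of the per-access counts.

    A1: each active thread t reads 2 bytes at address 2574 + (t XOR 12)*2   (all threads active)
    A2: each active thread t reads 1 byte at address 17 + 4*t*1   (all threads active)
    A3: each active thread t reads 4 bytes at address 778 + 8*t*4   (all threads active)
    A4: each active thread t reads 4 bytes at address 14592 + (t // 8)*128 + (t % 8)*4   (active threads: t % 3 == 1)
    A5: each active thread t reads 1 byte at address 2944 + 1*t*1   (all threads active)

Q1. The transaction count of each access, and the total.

A1: 1 transaction
A2: 1 transaction
A3: 4 transactions
A4: 2 transactions
A5: 1 transaction

Answer: 1,1,4,2,1; total 9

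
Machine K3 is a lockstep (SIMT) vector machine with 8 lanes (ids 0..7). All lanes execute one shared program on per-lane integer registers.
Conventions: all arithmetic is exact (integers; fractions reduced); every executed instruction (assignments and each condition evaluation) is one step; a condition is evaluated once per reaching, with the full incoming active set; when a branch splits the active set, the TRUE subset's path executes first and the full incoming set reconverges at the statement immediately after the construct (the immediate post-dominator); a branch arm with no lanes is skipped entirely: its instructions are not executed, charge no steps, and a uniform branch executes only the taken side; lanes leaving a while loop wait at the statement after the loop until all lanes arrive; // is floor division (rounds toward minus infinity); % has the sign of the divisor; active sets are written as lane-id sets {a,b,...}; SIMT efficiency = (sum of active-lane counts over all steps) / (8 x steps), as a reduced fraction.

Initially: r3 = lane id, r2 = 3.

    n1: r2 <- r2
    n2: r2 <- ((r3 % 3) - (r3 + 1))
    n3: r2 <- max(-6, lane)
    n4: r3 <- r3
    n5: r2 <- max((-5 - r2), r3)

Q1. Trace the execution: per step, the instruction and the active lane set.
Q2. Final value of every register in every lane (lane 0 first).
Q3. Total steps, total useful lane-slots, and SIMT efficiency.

step 0: r2 <- r2                     {0,1,2,3,4,5,6,7}
step 1: r2 <- ((r3 % 3) - (r3 + 1))  {0,1,2,3,4,5,6,7}
step 2: r2 <- max(-6, lane)          {0,1,2,3,4,5,6,7}
step 3: r3 <- r3                     {0,1,2,3,4,5,6,7}
step 4: r2 <- max((-5 - r2), r3)     {0,1,2,3,4,5,6,7}

Answer: 5 steps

r3: 0,1,2,3,4,5,6,7
r2: 0,1,2,3,4,5,6,7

steps = 5; useful = 40; efficiency = 40/40 = 1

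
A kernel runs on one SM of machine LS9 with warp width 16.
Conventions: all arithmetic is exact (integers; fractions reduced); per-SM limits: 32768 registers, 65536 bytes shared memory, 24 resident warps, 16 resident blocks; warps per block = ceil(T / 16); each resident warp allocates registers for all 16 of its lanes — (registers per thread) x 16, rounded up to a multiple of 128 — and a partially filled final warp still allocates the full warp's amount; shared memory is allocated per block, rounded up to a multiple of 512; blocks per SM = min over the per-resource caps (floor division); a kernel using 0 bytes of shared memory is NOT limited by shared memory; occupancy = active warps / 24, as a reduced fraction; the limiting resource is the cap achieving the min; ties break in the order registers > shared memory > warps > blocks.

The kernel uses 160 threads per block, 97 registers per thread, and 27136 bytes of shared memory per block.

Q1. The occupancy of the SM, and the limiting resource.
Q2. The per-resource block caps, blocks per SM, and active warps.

Answer: occupancy 5/12, limited by registers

registers: 1 block
shared memory: 2 blocks
warps: 2 blocks
blocks: 16 blocks

Answer: 1 block, 10 active warps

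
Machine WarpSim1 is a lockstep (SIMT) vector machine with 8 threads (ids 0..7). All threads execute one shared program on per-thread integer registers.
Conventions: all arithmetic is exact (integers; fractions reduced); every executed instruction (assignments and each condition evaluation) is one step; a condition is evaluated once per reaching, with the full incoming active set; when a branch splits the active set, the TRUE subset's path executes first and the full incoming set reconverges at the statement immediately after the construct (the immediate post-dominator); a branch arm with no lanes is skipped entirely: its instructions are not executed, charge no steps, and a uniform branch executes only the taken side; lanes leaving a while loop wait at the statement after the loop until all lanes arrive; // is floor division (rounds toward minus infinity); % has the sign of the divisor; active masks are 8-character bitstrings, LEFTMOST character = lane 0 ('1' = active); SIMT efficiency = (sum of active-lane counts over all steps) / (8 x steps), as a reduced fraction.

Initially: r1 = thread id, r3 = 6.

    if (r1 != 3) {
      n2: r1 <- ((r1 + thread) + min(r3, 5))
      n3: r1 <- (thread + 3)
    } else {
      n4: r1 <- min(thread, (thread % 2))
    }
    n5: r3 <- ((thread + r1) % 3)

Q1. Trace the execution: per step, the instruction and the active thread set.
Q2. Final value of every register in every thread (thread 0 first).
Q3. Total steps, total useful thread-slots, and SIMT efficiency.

step 0: eval (r1 != 3)               11111111
step 1: r1 <- ((r1 + thread) + min(r3, 5)) 11101111
step 2: r1 <- (thread + 3)           11101111
step 3: r1 <- min(thread, (thread % 2)) 00010000
step 4: r3 <- ((thread + r1) % 3)    11111111

Answer: 5 steps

r1: 3,4,5,1,7,8,9,10
r3: 0,2,1,1,2,1,0,2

steps = 5; useful = 31; efficiency = 31/40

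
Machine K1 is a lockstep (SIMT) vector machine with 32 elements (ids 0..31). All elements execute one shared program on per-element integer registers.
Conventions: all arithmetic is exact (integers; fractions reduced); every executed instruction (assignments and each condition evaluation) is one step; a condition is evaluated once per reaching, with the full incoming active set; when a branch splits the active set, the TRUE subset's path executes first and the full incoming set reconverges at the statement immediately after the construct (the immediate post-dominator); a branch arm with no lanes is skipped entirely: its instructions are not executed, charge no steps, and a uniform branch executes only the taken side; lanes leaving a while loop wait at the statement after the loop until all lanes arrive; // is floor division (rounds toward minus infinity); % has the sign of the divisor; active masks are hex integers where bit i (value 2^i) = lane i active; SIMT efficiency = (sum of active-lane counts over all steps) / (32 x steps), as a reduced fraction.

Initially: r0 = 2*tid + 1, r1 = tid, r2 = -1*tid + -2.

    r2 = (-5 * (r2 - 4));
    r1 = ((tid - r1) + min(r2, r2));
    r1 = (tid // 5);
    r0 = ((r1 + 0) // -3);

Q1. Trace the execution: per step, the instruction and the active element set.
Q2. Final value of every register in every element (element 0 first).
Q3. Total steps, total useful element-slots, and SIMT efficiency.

step 0: r2 <- (-5 * (r2 - 4))        0xffffffff
step 1: r1 <- ((tid - r1) + min(r2, r2)) 0xffffffff
step 2: r1 <- (tid // 5)             0xffffffff
step 3: r0 <- ((r1 + 0) // -3)       0xffffffff

Answer: 4 steps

r0: 0,0,0,0,0,-1,-1,-1,-1,-1,-1,-1,-1,-1,-1,-1,-1,-1,-1,-1,-2,-2,-2,-2,-2,-2,-2,-2,-2,-2,-2,-2
r1: 0,0,0,0,0,1,1,1,1,1,2,2,2,2,2,3,3,3,3,3,4,4,4,4,4,5,5,5,5,5,6,6
r2: 30,35,40,45,50,55,60,65,70,75,80,85,90,95,100,105,110,115,120,125,130,135,140,145,150,155,160,165,170,175,180,185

steps = 4; useful = 128; efficiency = 128/128 = 1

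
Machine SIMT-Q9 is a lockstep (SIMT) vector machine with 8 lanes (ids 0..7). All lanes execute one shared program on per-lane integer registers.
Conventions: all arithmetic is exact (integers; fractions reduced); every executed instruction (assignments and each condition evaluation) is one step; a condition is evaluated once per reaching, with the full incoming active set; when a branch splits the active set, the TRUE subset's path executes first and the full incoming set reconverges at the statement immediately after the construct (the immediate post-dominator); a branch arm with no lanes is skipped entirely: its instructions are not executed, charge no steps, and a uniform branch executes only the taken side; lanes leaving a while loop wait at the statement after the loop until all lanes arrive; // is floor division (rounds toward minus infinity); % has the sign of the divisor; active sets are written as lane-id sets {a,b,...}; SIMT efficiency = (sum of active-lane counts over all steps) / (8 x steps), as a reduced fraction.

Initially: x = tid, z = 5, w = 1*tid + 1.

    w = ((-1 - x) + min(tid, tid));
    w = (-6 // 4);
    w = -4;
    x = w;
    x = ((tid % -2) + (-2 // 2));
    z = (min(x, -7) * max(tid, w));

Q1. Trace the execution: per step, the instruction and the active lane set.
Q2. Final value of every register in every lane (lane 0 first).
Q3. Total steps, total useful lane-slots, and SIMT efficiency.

step 0: w <- ((-1 - x) + min(tid, tid)) {0,1,2,3,4,5,6,7}
step 1: w <- (-6 // 4)               {0,1,2,3,4,5,6,7}
step 2: w <- -4                      {0,1,2,3,4,5,6,7}
step 3: x <- w                       {0,1,2,3,4,5,6,7}
step 4: x <- ((tid % -2) + (-2 // 2)) {0,1,2,3,4,5,6,7}
step 5: z <- (min(x, -7) * max(tid, w)) {0,1,2,3,4,5,6,7}

Answer: 6 steps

x: -1,-2,-1,-2,-1,-2,-1,-2
z: 0,-7,-14,-21,-28,-35,-42,-49
w: -4,-4,-4,-4,-4,-4,-4,-4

steps = 6; useful = 48; efficiency = 48/48 = 1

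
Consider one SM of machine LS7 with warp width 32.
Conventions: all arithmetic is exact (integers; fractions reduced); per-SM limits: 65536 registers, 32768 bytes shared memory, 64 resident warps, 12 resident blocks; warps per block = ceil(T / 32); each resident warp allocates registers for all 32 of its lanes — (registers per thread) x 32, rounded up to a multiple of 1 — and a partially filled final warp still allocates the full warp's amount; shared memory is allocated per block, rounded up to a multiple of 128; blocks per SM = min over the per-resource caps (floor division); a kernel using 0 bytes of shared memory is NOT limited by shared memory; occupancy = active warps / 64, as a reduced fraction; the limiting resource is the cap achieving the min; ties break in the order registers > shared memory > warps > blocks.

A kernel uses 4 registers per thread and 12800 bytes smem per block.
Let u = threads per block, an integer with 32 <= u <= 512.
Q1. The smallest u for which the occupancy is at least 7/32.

Answer: u = 193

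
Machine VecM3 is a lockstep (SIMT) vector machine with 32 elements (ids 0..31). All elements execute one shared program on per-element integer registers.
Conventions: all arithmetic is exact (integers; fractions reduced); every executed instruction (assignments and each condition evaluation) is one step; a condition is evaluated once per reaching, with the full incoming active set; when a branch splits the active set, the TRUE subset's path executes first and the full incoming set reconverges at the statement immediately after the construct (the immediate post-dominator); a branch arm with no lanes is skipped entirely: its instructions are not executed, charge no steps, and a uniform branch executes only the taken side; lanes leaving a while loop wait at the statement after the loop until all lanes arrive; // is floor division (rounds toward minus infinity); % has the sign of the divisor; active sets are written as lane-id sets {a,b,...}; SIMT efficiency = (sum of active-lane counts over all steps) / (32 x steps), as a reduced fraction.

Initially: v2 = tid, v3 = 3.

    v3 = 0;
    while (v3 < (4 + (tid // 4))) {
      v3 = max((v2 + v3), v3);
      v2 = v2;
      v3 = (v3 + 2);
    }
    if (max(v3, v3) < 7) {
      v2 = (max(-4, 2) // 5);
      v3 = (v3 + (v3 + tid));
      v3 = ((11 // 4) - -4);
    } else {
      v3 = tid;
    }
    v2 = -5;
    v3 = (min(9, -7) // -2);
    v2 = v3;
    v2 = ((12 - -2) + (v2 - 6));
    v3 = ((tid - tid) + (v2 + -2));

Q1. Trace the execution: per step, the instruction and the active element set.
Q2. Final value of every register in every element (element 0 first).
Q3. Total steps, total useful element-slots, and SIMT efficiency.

step 0: v3 <- 0                      {0,1,2,3,4,5,6,7,8,9,10,11,12,13,14,15,16,17,18,19,20,21,22,23,24,25,26,27,28,29,30,31}
step 1: eval (v3 < (4 + (tid // 4))) {0,1,2,3,4,5,6,7,8,9,10,11,12,13,14,15,16,17,18,19,20,21,22,23,24,25,26,27,28,29,30,31}
step 2: v3 <- max((v2 + v3), v3)     {0,1,2,3,4,5,6,7,8,9,10,11,12,13,14,15,16,17,18,19,20,21,22,23,24,25,26,27,28,29,30,31}
step 3: v2 <- v2                     {0,1,2,3,4,5,6,7,8,9,10,11,12,13,14,15,16,17,18,19,20,21,22,23,24,25,26,27,28,29,30,31}
step 4: v3 <- (v3 + 2)               {0,1,2,3,4,5,6,7,8,9,10,11,12,13,14,15,16,17,18,19,20,21,22,23,24,25,26,27,28,29,30,31}
step 5: eval (v3 < (4 + (tid // 4))) {0,1,2,3,4,5,6,7,8,9,10,11,12,13,14,15,16,17,18,19,20,21,22,23,24,25,26,27,28,29,30,31}
step 6: v3 <- max((v2 + v3), v3)     {0,1}
step 7: v2 <- v2                     {0,1}
step 8: v3 <- (v3 + 2)               {0,1}
step 9: eval (v3 < (4 + (tid // 4))) {0,1}
step 10: eval (max(v3, v3) < 7)       {0,1,2,3,4,5,6,7,8,9,10,11,12,13,14,15,16,17,18,19,20,21,22,23,24,25,26,27,28,29,30,31}
step 11: v2 <- (max(-4, 2) // 5)      {0,1,2,3,4}
step 12: v3 <- (v3 + (v3 + tid))      {0,1,2,3,4}
step 13: v3 <- ((11 // 4) - -4)       {0,1,2,3,4}
step 14: v3 <- tid                    {5,6,7,8,9,10,11,12,13,14,15,16,17,18,19,20,21,22,23,24,25,26,27,28,29,30,31}
step 15: v2 <- -5                     {0,1,2,3,4,5,6,7,8,9,10,11,12,13,14,15,16,17,18,19,20,21,22,23,24,25,26,27,28,29,30,31}
step 16: v3 <- (min(9, -7) // -2)     {0,1,2,3,4,5,6,7,8,9,10,11,12,13,14,15,16,17,18,19,20,21,22,23,24,25,26,27,28,29,30,31}
step 17: v2 <- v3                     {0,1,2,3,4,5,6,7,8,9,10,11,12,13,14,15,16,17,18,19,20,21,22,23,24,25,26,27,28,29,30,31}
step 18: v2 <- ((12 - -2) + (v2 - 6)) {0,1,2,3,4,5,6,7,8,9,10,11,12,13,14,15,16,17,18,19,20,21,22,23,24,25,26,27,28,29,30,31}
step 19: v3 <- ((tid - tid) + (v2 + -2)) {0,1,2,3,4,5,6,7,8,9,10,11,12,13,14,15,16,17,18,19,20,21,22,23,24,25,26,27,28,29,30,31}

Answer: 20 steps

v2: 11,11,11,11,11,11,11,11,11,11,11,11,11,11,11,11,11,11,11,11,11,11,11,11,11,11,11,11,11,11,11,11
v3: 9,9,9,9,9,9,9,9,9,9,9,9,9,9,9,9,9,9,9,9,9,9,9,9,9,9,9,9,9,9,9,9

steps = 20; useful = 434; efficiency = 434/640 = 217/320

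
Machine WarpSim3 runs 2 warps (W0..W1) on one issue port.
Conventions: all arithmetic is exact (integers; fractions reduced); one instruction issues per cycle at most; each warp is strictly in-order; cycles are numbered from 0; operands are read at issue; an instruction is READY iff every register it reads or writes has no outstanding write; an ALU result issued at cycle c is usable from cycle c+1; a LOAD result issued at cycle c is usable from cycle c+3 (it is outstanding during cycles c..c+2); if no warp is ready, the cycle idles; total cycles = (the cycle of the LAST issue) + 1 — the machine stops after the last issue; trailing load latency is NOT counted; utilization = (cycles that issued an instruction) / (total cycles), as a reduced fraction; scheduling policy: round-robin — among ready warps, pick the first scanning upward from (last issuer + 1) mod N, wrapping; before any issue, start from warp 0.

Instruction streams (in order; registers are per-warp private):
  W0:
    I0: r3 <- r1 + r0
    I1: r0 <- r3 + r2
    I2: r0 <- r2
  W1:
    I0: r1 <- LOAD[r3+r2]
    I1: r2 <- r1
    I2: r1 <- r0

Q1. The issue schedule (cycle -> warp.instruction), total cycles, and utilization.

cycle 0: W0.I0
cycle 1: W1.I0
cycle 2: W0.I1
cycle 3: W0.I2
cycle 4: W1.I1
cycle 5: W1.I2

Answer: 6 cycles, utilization 1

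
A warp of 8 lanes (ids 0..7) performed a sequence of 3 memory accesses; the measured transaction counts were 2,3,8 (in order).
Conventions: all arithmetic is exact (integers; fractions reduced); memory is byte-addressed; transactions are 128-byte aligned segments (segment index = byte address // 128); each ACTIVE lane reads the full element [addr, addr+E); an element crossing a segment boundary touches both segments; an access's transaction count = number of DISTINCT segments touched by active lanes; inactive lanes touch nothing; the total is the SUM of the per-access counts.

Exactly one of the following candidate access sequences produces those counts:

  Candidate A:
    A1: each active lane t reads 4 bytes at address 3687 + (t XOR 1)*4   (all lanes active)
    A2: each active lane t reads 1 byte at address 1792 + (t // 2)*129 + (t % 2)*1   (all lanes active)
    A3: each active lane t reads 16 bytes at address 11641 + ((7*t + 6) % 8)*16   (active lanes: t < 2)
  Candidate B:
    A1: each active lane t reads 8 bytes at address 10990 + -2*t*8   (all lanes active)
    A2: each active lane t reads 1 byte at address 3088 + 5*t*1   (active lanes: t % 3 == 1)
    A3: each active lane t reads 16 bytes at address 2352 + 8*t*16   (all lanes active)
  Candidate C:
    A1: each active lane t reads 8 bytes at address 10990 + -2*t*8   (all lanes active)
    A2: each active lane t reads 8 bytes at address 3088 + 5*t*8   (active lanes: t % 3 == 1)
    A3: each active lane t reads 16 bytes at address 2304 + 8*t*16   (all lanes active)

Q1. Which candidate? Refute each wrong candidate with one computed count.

A: A2 gives 4 transactions, not 3
B: A2 gives 1 transaction, not 3
C: all counts match (2,3,8)

Answer: C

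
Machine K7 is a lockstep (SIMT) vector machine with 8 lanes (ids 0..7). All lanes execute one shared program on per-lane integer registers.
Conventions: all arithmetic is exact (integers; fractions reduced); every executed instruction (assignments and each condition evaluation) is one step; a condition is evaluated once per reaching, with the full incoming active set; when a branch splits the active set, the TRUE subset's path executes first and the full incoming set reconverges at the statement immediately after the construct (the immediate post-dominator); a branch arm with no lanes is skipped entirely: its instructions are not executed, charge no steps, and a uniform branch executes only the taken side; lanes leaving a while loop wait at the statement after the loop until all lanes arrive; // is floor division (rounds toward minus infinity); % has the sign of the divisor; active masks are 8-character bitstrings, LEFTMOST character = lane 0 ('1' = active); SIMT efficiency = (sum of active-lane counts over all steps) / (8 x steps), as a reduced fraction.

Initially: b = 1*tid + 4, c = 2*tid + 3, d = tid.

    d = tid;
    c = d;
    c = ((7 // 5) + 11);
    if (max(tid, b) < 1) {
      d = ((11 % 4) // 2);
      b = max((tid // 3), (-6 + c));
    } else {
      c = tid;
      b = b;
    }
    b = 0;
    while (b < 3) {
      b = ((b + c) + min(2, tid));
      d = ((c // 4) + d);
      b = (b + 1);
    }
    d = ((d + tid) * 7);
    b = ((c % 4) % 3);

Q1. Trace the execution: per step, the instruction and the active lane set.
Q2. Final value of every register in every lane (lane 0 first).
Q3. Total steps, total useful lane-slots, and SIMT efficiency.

step 0: d <- tid                     11111111
step 1: c <- d                       11111111
step 2: c <- ((7 // 5) + 11)         11111111
step 3: eval (max(tid, b) < 1)       11111111
step 4: c <- tid                     11111111
step 5: b <- b                       11111111
step 6: b <- 0                       11111111
step 7: eval (b < 3)                 11111111
step 8: b <- ((b + c) + min(2, tid)) 11111111
step 9: d <- ((c // 4) + d)          11111111
step 10: b <- (b + 1)                 11111111
step 11: eval (b < 3)                 11111111
step 12: b <- ((b + c) + min(2, tid)) 10000000
step 13: d <- ((c // 4) + d)          10000000
step 14: b <- (b + 1)                 10000000
step 15: eval (b < 3)                 10000000
step 16: b <- ((b + c) + min(2, tid)) 10000000
step 17: d <- ((c // 4) + d)          10000000
step 18: b <- (b + 1)                 10000000
step 19: eval (b < 3)                 10000000
step 20: d <- ((d + tid) * 7)         11111111
step 21: b <- ((c % 4) % 3)           11111111

Answer: 22 steps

b: 0,1,2,0,0,1,2,0
c: 0,1,2,3,4,5,6,7
d: 0,14,28,42,63,77,91,105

steps = 22; useful = 120; efficiency = 120/176 = 15/22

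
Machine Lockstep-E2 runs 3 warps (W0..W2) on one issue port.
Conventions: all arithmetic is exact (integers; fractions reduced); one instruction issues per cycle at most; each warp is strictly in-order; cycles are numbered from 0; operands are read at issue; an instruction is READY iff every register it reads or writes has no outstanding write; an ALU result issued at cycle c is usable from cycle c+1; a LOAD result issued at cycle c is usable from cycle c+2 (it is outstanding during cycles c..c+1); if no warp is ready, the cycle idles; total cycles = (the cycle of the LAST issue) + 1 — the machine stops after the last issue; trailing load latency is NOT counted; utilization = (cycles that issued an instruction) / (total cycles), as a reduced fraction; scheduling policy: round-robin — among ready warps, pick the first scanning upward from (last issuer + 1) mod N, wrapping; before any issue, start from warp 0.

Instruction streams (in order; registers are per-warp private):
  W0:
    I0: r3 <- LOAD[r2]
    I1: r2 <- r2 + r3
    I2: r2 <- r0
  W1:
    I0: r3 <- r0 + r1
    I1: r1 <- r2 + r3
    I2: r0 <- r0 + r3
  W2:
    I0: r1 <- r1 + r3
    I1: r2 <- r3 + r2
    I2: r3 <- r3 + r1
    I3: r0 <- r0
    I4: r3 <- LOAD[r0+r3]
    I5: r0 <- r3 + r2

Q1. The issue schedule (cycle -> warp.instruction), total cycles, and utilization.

cycle 0: W0.I0
cycle 1: W1.I0
cycle 2: W2.I0
cycle 3: W0.I1
cycle 4: W1.I1
cycle 5: W2.I1
cycle 6: W0.I2
cycle 7: W1.I2
cycle 8: W2.I2
cycle 9: W2.I3
cycle 10: W2.I4
cycle 11: idle
cycle 12: W2.I5

Answer: 13 cycles, utilization 12/13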